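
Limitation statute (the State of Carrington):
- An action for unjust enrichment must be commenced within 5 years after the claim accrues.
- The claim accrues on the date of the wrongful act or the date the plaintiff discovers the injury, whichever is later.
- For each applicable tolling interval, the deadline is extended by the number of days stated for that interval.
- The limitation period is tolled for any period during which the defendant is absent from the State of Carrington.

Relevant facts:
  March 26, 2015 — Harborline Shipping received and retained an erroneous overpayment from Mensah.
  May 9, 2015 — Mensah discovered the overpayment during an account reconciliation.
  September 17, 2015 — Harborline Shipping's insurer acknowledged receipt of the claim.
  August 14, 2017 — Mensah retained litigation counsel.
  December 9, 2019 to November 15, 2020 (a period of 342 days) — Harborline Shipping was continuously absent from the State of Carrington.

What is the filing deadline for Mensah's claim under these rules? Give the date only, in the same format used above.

Because discovery on May 9, 2015 post-dates the March 26, 2015 act, accrual under the later-of rule falls on May 9, 2015.
5 years from May 9, 2015 is May 9, 2020.
The period was tolled for 342 days by the defendant's absence from the jurisdiction (December 9, 2019 to November 15, 2020), pushing the deadline to April 16, 2021.
Nothing else in the chronology tolls or restarts the period.

April 16, 2021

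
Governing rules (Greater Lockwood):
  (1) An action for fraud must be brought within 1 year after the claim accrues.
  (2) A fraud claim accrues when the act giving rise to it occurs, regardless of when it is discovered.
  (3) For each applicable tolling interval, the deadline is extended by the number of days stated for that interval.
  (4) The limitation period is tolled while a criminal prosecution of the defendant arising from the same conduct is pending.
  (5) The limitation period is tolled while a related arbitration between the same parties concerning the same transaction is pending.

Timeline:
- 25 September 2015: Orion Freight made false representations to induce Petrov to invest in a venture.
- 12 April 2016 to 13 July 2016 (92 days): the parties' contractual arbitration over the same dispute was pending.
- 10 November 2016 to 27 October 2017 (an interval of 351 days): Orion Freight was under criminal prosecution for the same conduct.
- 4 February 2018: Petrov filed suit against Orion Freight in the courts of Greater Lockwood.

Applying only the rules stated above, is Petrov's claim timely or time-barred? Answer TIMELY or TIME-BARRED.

TIME-BARRED

The claim accrued on 25 September 2015, when the wrongful act occurred.
The untolled deadline — 1 year after 25 September 2015 — is 25 September 2016.
The period was tolled for 92 days by the pending related arbitration (12 April 2016 to 13 July 2016), pushing the deadline to 26 December 2016.
The period was tolled for 351 days by the pending criminal prosecution (10 November 2016 to 27 October 2017), pushing the deadline to 12 December 2017.
Petrov filed on 4 February 2018, after the 12 December 2017 deadline, so the action is time-barred.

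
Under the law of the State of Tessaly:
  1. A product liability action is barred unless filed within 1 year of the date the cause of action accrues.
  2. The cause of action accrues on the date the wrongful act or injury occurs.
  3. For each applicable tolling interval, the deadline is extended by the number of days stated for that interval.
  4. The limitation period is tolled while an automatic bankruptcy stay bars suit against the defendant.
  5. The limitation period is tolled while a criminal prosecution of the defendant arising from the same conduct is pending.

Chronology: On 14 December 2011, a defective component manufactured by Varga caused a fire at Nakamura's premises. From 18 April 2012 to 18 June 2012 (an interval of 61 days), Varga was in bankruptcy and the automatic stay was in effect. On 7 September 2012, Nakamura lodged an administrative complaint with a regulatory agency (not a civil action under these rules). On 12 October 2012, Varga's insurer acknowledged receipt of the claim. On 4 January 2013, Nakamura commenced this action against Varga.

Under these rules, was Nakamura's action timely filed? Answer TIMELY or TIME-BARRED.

TIMELY

The limitation period began to run on 14 December 2011.
1 year from 14 December 2011 is 14 December 2012.
The automatic bankruptcy stay from 18 April 2012 to 18 June 2012 tolled the period for 61 days, extending the deadline to 13 February 2013.
None of the other events listed affects the running of the period under the stated rules.
The 4 January 2013 filing precedes the 13 February 2013 deadline; the claim is timely.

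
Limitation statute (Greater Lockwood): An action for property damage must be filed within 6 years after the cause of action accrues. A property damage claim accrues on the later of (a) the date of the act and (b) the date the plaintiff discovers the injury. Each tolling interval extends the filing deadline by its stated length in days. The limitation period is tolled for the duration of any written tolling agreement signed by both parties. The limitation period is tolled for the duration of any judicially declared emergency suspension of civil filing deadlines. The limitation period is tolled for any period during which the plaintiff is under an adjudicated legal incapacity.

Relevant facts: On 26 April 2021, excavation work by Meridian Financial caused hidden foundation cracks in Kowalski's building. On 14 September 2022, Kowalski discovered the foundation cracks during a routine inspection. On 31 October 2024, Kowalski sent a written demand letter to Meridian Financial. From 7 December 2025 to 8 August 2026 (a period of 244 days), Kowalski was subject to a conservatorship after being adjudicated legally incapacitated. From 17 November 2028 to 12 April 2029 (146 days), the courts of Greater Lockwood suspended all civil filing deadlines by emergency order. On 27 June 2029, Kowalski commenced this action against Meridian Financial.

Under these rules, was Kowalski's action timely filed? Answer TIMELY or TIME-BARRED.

Taking the later of the act (26 April 2021) and discovery (14 September 2022), the claim accrued on 14 September 2022.
Adding the 6 years base period to 14 September 2022 gives a deadline of 14 September 2028, before any tolling.
The plaintiff's legal incapacity from 7 December 2025 to 8 August 2026 tolled the period for 244 days, extending the deadline to 16 May 2029.
Because the emergency suspension of filing deadlines ran from 17 November 2028 to 12 April 2029, the deadline is extended by 146 days to 9 October 2029.
None of the other events listed affects the running of the period under the stated rules.
Filing on 27 June 2029 beat the 9 October 2029 deadline — the action is timely.

TIMELY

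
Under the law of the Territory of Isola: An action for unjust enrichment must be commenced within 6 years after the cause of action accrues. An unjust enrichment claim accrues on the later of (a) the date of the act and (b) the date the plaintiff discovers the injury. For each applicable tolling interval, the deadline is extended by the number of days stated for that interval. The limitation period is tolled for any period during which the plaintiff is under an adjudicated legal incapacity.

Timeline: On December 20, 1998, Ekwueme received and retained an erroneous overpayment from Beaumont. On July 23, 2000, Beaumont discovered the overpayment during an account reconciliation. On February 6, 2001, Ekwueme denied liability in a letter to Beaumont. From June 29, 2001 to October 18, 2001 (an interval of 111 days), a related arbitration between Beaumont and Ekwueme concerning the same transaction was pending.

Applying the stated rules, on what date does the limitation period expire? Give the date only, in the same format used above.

The claim accrued on July 23, 2000 — the later of the December 20, 1998 act and the July 23, 2000 discovery.
The untolled deadline — 6 years after July 23, 2000 — is July 23, 2006.
No stated provision tolls the period for a pending arbitration, so the interval from June 29, 2001 to October 18, 2001 has no effect on the deadline.
Nothing else in the chronology tolls or restarts the period.

July 23, 2006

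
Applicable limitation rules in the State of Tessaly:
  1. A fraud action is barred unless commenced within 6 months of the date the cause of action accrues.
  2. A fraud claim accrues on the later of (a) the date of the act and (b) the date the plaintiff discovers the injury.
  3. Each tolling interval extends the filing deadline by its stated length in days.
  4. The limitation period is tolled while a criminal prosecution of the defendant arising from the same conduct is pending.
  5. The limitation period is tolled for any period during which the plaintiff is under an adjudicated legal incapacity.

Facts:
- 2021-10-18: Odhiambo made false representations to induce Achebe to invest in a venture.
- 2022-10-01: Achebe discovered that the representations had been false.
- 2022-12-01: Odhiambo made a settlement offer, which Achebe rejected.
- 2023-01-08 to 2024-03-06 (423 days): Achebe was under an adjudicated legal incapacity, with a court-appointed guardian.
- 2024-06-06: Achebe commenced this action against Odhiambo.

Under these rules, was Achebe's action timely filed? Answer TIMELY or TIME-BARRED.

Taking the later of the act (2021-10-18) and discovery (2022-10-01), the claim accrued on 2022-10-01.
Adding the 6 months base period to 2022-10-01 gives a deadline of 2023-04-01, before any tolling.
The period was tolled for 423 days by the plaintiff's legal incapacity (2023-01-08 to 2024-03-06), pushing the deadline to 2024-05-28.
Nothing else in the chronology tolls or restarts the period.
Achebe filed on 2024-06-06, after the 2024-05-28 deadline, so the action is time-barred.

TIME-BARRED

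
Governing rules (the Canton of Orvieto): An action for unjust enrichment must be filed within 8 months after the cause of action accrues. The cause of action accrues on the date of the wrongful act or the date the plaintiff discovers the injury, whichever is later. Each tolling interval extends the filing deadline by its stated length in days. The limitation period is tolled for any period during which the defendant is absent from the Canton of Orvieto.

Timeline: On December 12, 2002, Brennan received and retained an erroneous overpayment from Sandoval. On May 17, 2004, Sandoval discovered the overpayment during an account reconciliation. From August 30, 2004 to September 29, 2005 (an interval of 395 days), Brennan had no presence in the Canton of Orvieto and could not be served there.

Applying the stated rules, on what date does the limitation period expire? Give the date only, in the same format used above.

The claim accrued on May 17, 2004 — the later of the December 12, 2002 act and the May 17, 2004 discovery.
Adding the 8 months base period to May 17, 2004 gives a deadline of January 17, 2005, before any tolling.
The defendant's absence from the jurisdiction from August 30, 2004 to September 29, 2005 tolled the period for 395 days, extending the deadline to February 16, 2006.

February 16, 2006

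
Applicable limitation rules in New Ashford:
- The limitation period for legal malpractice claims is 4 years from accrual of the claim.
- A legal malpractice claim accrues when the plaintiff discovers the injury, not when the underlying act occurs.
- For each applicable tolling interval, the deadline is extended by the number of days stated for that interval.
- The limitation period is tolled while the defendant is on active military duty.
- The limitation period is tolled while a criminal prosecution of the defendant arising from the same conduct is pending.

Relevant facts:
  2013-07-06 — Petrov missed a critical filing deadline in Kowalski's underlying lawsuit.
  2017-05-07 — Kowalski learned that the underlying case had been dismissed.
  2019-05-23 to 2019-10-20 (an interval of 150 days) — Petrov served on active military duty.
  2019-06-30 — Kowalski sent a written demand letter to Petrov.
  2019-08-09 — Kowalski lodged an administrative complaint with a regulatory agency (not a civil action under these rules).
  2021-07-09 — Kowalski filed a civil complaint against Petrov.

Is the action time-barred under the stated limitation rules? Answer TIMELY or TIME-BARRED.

TIMELY

Accrual is tied to discovery, so the period began on 2017-05-07 rather than on 2013-07-06 when the act occurred.
The untolled deadline — 4 years after 2017-05-07 — is 2021-05-07.
The period was tolled for 150 days by the defendant's active military service (2019-05-23 to 2019-10-20), pushing the deadline to 2021-10-04.
Nothing else in the chronology tolls or restarts the period.
Filing on 2021-07-09 beat the 2021-10-04 deadline — the action is timely.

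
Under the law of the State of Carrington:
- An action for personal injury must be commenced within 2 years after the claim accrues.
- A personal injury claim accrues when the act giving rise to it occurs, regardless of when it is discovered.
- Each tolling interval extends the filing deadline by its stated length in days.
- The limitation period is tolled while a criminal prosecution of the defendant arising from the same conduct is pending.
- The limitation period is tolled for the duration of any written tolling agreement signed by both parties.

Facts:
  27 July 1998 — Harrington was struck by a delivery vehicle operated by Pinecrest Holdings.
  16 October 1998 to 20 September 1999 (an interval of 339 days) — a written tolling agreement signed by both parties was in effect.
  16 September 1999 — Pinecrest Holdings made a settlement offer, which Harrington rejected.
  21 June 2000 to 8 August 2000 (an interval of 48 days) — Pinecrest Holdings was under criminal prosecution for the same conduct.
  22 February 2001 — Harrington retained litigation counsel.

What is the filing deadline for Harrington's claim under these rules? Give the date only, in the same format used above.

The claim accrued on 27 July 1998, when the wrongful act occurred.
The untolled deadline — 2 years after 27 July 1998 — is 27 July 2000.
The written tolling agreement from 16 October 1998 to 20 September 1999 tolled the period for 339 days, extending the deadline to 1 July 2001.
Because the pending criminal prosecution ran from 21 June 2000 to 8 August 2000, the deadline is extended by 48 days to 18 August 2001.
The other events in the timeline have no effect on the limitation period under the stated rules.

18 August 2001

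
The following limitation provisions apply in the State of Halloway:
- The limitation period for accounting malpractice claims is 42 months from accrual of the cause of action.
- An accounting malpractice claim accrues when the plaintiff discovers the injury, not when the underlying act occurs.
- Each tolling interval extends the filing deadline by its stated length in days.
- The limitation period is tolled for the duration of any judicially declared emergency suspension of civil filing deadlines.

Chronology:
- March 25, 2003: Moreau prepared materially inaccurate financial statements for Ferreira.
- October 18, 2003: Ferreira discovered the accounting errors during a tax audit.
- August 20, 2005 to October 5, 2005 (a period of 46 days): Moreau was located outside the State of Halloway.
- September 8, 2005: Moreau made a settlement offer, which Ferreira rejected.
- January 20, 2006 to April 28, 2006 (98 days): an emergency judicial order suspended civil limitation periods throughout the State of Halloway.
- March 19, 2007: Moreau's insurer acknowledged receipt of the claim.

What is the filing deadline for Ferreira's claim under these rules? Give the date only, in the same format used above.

July 25, 2007

The claim did not accrue until Ferreira discovered the injury on October 18, 2003; the March 25, 2003 act date does not start the clock under the stated rule.
42 months from October 18, 2003 is April 18, 2007.
The period was tolled for 98 days by the emergency suspension of filing deadlines (January 20, 2006 to April 28, 2006), pushing the deadline to July 25, 2007.
Although the defendant's absence ran from August 20, 2005 to October 5, 2005, the stated rules do not make that a tolling event, so it is disregarded.
The other events in the timeline have no effect on the limitation period under the stated rules.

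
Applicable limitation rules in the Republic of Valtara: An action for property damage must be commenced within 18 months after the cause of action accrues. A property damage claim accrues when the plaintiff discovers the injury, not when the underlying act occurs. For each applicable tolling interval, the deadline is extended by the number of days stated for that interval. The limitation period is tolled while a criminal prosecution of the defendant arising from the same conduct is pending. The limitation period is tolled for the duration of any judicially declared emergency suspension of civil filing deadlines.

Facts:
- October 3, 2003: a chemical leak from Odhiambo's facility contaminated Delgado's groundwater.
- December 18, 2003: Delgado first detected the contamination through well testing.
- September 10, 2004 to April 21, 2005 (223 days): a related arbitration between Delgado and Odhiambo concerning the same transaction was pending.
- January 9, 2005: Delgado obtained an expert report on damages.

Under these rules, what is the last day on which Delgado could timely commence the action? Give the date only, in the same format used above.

Accrual is tied to discovery, so the period began on December 18, 2003 rather than on October 3, 2003 when the act occurred.
18 months from December 18, 2003 is June 18, 2005.
The pending related arbitration from September 10, 2004 to April 21, 2005 does not toll the period, because no stated rule makes a pending arbitration a tolling event.
The other events in the timeline have no effect on the limitation period under the stated rules.

June 18, 2005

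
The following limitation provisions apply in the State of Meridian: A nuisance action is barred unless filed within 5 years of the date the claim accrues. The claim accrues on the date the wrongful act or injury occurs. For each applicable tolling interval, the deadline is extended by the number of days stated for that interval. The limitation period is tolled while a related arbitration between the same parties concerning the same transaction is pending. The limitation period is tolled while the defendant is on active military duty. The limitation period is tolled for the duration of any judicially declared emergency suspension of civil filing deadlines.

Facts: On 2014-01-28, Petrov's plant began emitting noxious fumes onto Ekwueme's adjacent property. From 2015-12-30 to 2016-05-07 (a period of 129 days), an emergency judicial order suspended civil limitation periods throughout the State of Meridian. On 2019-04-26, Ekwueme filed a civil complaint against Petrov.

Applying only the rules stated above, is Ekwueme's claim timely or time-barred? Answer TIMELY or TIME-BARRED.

The claim accrued on 2014-01-28, when the wrongful act occurred.
5 years from 2014-01-28 is 2019-01-28.
The period was tolled for 129 days by the emergency suspension of filing deadlines (2015-12-30 to 2016-05-07), pushing the deadline to 2019-06-06.
Ekwueme filed on 2019-04-26, before the 2019-06-06 deadline, so the action is timely.

TIMELY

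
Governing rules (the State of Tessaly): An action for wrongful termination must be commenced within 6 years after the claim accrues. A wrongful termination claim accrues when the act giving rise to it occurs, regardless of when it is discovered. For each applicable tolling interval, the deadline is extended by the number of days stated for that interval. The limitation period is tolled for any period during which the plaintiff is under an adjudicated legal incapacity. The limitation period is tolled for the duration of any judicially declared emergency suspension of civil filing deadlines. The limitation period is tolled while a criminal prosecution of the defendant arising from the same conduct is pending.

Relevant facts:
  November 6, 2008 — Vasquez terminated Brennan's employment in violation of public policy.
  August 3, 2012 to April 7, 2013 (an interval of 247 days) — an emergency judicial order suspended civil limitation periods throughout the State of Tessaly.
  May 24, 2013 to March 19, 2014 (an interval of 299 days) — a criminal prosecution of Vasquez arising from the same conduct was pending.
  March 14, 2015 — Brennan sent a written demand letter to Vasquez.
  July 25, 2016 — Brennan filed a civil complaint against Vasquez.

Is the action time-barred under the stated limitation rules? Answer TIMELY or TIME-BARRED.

The claim accrued on November 6, 2008, when the wrongful act occurred.
The untolled deadline — 6 years after November 6, 2008 — is November 6, 2014.
The period was tolled for 247 days by the emergency suspension of filing deadlines (August 3, 2012 to April 7, 2013), pushing the deadline to July 11, 2015.
The pending criminal prosecution from May 24, 2013 to March 19, 2014 tolled the period for 299 days, extending the deadline to May 5, 2016.
The other events in the timeline have no effect on the limitation period under the stated rules.
Brennan filed on July 25, 2016, after the May 5, 2016 deadline, so the action is time-barred.

TIME-BARRED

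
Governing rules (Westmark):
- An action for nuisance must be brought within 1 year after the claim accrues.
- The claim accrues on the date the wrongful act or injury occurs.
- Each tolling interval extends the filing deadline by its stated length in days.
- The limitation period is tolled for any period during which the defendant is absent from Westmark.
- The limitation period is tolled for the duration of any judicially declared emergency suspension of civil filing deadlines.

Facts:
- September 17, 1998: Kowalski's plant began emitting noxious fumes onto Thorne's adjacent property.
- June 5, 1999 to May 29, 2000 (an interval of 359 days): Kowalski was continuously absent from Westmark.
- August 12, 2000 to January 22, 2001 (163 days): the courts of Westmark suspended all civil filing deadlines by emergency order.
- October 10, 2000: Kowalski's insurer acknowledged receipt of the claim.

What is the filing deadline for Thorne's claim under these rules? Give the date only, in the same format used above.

The claim accrued on September 17, 1998, the date of the act.
The untolled deadline — 1 year after September 17, 1998 — is September 17, 1999.
The period was tolled for 359 days by the defendant's absence from the jurisdiction (June 5, 1999 to May 29, 2000), pushing the deadline to September 10, 2000.
Because the emergency suspension of filing deadlines ran from August 12, 2000 to January 22, 2001, the deadline is extended by 163 days to February 20, 2001.
None of the other events listed affects the running of the period under the stated rules.

February 20, 2001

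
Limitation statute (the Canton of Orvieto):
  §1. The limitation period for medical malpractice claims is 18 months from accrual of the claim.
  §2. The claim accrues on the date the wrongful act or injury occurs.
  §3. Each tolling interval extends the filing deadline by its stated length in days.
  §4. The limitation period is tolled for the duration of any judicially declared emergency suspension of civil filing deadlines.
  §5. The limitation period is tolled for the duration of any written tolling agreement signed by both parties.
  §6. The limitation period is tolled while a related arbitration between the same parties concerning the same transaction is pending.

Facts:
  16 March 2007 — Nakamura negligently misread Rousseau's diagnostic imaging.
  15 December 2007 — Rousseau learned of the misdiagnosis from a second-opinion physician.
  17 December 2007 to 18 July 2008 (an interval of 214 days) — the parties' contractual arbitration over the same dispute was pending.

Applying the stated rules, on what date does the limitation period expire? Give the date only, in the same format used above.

Accrual is governed by the date of the act, so the period began to run on 16 March 2007; the later discovery on 15 December 2007 is irrelevant under the stated rule.
18 months from 16 March 2007 is 16 September 2008.
Because the pending related arbitration ran from 17 December 2007 to 18 July 2008, the deadline is extended by 214 days to 18 April 2009.

18 April 2009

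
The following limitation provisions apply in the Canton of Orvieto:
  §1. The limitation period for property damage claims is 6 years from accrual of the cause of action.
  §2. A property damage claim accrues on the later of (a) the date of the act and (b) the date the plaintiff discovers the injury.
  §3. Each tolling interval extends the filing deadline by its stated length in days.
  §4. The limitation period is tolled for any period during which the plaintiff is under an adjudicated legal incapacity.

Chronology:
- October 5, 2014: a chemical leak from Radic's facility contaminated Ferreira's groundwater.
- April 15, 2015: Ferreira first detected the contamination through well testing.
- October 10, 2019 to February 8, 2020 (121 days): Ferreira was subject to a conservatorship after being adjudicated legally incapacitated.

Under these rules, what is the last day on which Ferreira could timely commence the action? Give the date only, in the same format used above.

Taking the later of the act (October 5, 2014) and discovery (April 15, 2015), the claim accrued on April 15, 2015.
The untolled deadline — 6 years after April 15, 2015 — is April 15, 2021.
The period was tolled for 121 days by the plaintiff's legal incapacity (October 10, 2019 to February 8, 2020), pushing the deadline to August 14, 2021.

August 14, 2021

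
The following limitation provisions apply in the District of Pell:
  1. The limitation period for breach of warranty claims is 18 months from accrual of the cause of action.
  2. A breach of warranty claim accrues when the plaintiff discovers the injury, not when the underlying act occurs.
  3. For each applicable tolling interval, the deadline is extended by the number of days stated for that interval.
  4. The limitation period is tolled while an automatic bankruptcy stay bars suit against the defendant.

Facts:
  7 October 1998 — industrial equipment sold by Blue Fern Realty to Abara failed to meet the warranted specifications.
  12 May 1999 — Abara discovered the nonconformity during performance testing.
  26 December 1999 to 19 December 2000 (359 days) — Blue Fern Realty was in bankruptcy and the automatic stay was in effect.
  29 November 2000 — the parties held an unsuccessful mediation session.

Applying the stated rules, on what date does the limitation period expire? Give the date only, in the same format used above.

Under the discovery rule, the claim accrued on 12 May 1999, when Abara discovered the injury — not on the 7 October 1998 date of the underlying act.
Adding the 18 months base period to 12 May 1999 gives a deadline of 12 November 2000, before any tolling.
Because the automatic bankruptcy stay ran from 26 December 1999 to 19 December 2000, the deadline is extended by 359 days to 6 November 2001.
Nothing else in the chronology tolls or restarts the period.

6 November 2001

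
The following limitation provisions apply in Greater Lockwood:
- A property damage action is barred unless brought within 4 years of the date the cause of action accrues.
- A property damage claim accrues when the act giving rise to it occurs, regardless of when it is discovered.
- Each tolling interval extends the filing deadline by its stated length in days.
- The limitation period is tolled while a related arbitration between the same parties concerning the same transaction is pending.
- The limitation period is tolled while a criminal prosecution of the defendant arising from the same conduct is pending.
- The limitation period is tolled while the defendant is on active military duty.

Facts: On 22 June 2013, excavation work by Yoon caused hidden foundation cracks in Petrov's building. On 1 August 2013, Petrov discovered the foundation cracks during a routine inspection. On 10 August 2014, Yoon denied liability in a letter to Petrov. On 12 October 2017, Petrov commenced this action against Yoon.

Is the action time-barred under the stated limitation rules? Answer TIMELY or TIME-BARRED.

Accrual is governed by the date of the act, so the period began to run on 22 June 2013; the later discovery on 1 August 2013 is irrelevant under the stated rule.
4 years from 22 June 2013 is 22 June 2017.
The other events in the timeline have no effect on the limitation period under the stated rules.
The 12 October 2017 filing falls after the 22 June 2017 deadline; the claim is time-barred.

TIME-BARRED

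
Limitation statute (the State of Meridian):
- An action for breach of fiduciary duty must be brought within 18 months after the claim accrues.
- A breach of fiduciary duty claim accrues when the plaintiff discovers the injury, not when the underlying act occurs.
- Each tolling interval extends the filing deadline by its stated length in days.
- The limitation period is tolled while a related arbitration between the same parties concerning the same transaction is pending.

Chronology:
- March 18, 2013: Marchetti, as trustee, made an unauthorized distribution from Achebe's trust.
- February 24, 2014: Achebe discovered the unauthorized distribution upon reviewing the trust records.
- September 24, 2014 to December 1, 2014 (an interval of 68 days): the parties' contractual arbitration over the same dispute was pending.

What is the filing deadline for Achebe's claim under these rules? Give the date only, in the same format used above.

Under the discovery rule, the claim accrued on February 24, 2014, when Achebe discovered the injury — not on the March 18, 2013 date of the underlying act.
18 months from February 24, 2014 is August 24, 2015.
The pending related arbitration from September 24, 2014 to December 1, 2014 tolled the period for 68 days, extending the deadline to October 31, 2015.

October 31, 2015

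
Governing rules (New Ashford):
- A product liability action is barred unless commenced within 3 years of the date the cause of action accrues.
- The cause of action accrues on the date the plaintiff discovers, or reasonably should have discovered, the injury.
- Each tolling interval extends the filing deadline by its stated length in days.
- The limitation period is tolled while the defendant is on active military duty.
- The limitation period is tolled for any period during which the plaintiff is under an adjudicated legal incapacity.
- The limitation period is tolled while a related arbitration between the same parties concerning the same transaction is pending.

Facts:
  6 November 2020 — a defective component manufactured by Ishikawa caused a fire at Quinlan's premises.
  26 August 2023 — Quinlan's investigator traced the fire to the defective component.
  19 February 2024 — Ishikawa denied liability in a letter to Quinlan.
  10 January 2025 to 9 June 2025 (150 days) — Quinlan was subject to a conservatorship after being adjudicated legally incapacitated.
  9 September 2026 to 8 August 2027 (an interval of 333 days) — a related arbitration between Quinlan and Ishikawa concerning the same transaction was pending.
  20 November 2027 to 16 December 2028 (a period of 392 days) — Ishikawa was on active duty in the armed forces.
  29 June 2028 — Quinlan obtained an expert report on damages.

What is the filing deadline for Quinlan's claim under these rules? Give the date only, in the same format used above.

17 January 2029

Under the discovery rule, the claim accrued on 26 August 2023, when Quinlan discovered the injury — not on the 6 November 2020 date of the underlying act.
Adding the 3 years base period to 26 August 2023 gives a deadline of 26 August 2026, before any tolling.
Because the plaintiff's legal incapacity ran from 10 January 2025 to 9 June 2025, the deadline is extended by 150 days to 23 January 2027.
The pending related arbitration from 9 September 2026 to 8 August 2027 tolled the period for 333 days, extending the deadline to 22 December 2027.
Because the defendant's active military service ran from 20 November 2027 to 16 December 2028, the deadline is extended by 392 days to 17 January 2029.
None of the other events listed affects the running of the period under the stated rules.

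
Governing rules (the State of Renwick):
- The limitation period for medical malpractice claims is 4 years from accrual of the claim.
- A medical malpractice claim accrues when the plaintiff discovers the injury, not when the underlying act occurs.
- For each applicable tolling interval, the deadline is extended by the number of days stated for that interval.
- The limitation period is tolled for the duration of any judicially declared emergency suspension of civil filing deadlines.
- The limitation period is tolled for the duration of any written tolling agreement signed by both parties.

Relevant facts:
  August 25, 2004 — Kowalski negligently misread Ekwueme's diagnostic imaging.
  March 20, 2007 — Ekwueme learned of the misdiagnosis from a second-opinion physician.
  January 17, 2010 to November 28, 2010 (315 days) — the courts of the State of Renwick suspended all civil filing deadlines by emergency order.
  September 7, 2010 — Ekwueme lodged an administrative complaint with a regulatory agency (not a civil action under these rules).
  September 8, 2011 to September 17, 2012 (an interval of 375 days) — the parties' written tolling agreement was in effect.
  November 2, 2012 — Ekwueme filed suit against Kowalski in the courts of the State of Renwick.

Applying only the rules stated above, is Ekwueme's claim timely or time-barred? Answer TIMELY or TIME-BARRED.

TIMELY

The claim did not accrue until Ekwueme discovered the injury on March 20, 2007; the August 25, 2004 act date does not start the clock under the stated rule.
Adding the 4 years base period to March 20, 2007 gives a deadline of March 20, 2011, before any tolling.
The period was tolled for 315 days by the emergency suspension of filing deadlines (January 17, 2010 to November 28, 2010), pushing the deadline to January 29, 2012.
Because the written tolling agreement ran from September 8, 2011 to September 17, 2012, the deadline is extended by 375 days to February 7, 2013.
None of the other events listed affects the running of the period under the stated rules.
The November 2, 2012 filing precedes the February 7, 2013 deadline; the claim is timely.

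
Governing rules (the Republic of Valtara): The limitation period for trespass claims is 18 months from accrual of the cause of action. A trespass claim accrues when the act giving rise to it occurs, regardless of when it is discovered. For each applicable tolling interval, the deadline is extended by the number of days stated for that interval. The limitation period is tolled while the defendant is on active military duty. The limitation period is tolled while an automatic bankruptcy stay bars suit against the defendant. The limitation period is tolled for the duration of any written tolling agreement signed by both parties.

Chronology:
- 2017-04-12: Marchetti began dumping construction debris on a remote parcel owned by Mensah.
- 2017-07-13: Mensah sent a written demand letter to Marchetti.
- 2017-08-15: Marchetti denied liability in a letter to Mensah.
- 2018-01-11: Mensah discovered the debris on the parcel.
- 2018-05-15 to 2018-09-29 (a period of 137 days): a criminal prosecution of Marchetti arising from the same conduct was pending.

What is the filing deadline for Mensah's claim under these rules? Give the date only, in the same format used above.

2018-10-12

The claim accrued on 2017-04-12, when the wrongful act occurred; under the stated occurrence rule the 2018-01-11 discovery does not delay accrual.
18 months from 2017-04-12 is 2018-10-12.
No stated provision tolls the period for a criminal prosecution, so the interval from 2018-05-15 to 2018-09-29 has no effect on the deadline.
The other events in the timeline have no effect on the limitation period under the stated rules.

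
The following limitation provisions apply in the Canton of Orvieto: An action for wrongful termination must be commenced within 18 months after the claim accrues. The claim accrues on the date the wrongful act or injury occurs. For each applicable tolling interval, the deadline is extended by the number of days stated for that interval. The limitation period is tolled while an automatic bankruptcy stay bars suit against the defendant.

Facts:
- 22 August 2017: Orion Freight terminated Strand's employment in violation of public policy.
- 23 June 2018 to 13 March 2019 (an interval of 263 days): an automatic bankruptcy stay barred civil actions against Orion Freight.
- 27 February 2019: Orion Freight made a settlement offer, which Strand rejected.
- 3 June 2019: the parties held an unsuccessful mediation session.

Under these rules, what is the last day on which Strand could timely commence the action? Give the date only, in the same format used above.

The claim accrued on 22 August 2017, the date of the act.
The untolled deadline — 18 months after 22 August 2017 — is 22 February 2019.
Because the automatic bankruptcy stay ran from 23 June 2018 to 13 March 2019, the deadline is extended by 263 days to 12 November 2019.
Nothing else in the chronology tolls or restarts the period.

12 November 2019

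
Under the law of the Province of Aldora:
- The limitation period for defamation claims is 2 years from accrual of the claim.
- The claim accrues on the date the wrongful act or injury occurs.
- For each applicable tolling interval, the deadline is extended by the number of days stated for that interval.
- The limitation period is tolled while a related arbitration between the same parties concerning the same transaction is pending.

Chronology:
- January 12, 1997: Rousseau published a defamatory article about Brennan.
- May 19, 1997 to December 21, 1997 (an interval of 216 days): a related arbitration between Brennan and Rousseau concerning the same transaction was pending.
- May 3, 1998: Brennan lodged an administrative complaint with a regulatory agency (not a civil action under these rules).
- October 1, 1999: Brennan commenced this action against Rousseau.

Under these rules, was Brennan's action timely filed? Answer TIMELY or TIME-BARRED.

TIME-BARRED

The claim accrued on January 12, 1997, when the wrongful act occurred.
2 years from January 12, 1997 is January 12, 1999.
The period was tolled for 216 days by the pending related arbitration (May 19, 1997 to December 21, 1997), pushing the deadline to August 16, 1999.
The other events in the timeline have no effect on the limitation period under the stated rules.
Filing on October 1, 1999 missed the August 16, 1999 deadline — the action is time-barred.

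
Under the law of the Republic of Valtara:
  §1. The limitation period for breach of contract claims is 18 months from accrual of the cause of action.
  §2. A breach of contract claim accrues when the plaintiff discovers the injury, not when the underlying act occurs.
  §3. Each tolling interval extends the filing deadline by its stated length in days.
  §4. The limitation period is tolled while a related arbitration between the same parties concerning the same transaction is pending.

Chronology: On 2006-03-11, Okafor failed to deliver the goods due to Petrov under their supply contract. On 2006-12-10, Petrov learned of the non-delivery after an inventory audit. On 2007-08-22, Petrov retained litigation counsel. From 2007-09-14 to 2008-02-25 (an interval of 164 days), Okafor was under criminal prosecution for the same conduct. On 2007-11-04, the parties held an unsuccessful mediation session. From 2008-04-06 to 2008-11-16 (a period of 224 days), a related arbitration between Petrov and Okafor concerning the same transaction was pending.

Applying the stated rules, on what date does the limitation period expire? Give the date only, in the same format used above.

Under the discovery rule, the claim accrued on 2006-12-10, when Petrov discovered the injury — not on the 2006-03-11 date of the underlying act.
18 months from 2006-12-10 is 2008-06-10.
Because the pending related arbitration ran from 2008-04-06 to 2008-11-16, the deadline is extended by 224 days to 2009-01-20.
No stated provision tolls the period for a criminal prosecution, so the interval from 2007-09-14 to 2008-02-25 has no effect on the deadline.
Nothing else in the chronology tolls or restarts the period.

2009-01-20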